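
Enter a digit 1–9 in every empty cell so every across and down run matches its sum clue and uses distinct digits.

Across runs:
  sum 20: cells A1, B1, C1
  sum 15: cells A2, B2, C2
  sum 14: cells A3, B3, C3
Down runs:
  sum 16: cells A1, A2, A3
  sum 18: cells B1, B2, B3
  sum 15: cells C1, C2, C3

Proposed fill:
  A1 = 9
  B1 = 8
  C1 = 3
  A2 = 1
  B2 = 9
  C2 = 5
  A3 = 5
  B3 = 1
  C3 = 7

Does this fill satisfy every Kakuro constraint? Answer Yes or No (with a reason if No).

No — the across run A3–C3 sums to 13, not 14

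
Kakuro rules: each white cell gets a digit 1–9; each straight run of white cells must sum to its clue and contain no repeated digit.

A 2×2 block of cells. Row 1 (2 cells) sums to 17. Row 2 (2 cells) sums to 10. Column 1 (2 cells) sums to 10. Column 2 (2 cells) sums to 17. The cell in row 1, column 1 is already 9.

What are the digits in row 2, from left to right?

1 9

17 in 2 cells must be {8,9}.
(1,2) = 17 − 9 = 8 completes the 17 across.
(2,1) = 10 − 9 = 1 completes the 10 down.
(2,2) = 10 − 1 = 9 completes the 10 across.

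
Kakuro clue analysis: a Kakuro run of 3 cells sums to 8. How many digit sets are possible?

2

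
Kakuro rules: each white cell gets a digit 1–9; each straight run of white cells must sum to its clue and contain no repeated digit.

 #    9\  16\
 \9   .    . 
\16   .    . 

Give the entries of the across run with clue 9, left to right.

16 in 2 cells must be {7,9}.
The 9 across and the 16 down share only 7, so R1C2 = 7.
The 16 across and the 9 down share only 7, so R2C1 = 7.
R2C2 = 16 − 7 = 9 completes the 16 across.
R1C1 = 9 − 7 = 2 completes the 9 across.

2 7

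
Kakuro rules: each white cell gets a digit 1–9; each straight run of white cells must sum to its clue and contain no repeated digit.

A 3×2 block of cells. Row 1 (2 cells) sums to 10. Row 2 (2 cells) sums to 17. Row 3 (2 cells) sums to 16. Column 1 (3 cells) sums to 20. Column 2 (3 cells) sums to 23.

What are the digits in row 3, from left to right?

7, 9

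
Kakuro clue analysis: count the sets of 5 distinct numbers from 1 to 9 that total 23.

11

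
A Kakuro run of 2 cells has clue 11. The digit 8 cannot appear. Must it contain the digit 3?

No

Counterexample: {2,9} sums to 11 under that restriction without using 3.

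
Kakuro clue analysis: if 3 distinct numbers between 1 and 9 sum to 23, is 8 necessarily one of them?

Yes

The only way to make 23 from 3 distinct digits is {6,8,9}, which contains 8.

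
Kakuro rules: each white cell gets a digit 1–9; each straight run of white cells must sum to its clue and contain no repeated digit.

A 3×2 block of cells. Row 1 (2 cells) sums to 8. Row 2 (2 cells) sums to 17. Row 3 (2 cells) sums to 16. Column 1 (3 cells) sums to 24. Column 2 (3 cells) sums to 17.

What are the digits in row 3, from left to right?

17 in 2 cells must be {8,9}; 16 in 2 cells must be {7,9}; 24 in 3 cells must be {7,8,9}.
The 8 across and the 24 down share only 7, so (1,1) = 7.
(1,2) = 8 − 7 = 1 completes the 8 across.
Given what's placed, (2,2) must be 9 to fit the 17 across and 17 down.
(3,1) = 9: the only remaining digit allowed by both the 16 across and the 24 down.
(3,2) = 16 − 9 = 7 completes the 16 across.
(2,1) = 17 − 9 = 8 completes the 17 across.

9, 7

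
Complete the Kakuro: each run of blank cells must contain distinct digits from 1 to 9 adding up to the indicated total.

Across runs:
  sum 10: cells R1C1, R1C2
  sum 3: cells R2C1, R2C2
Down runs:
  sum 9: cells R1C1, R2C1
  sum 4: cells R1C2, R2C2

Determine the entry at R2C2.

1

3 in 2 cells must be {1,2}; 4 in 2 cells must be {1,3}.
The 3 across and the 4 down share only 1, so R2C2 = 1.
R1C2 = 4 − 1 = 3 completes the 4 down.
R2C1 = 3 − 1 = 2 completes the 3 across.
R1C1 = 10 − 3 = 7 completes the 10 across.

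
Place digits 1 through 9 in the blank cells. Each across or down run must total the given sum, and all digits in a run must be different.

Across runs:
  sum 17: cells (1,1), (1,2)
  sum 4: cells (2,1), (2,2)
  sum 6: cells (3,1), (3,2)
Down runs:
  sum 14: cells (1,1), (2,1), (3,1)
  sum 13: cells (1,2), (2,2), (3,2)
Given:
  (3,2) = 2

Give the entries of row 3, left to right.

4 2

17 in 2 cells must be {8,9}; 4 in 2 cells must be {1,3}.
(1,2) = 8: the only remaining digit allowed by both the 17 across and the 13 down.
(2,2) = 13 − 10 = 3 completes the 13 down.
(3,1) = 6 − 2 = 4 completes the 6 across.
(1,1) = 17 − 8 = 9 completes the 17 across.
(2,1) = 4 − 3 = 1 completes the 4 across.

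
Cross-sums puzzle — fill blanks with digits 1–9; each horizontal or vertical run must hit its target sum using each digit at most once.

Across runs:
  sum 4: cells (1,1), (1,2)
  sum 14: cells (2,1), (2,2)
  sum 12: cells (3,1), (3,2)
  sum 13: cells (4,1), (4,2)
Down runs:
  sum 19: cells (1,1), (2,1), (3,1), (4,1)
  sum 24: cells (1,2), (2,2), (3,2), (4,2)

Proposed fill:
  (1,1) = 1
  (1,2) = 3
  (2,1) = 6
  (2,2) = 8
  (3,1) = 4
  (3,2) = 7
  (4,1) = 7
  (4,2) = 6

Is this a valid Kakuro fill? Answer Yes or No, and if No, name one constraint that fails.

No — the across run (3,1)–(3,2) sums to 11, not 12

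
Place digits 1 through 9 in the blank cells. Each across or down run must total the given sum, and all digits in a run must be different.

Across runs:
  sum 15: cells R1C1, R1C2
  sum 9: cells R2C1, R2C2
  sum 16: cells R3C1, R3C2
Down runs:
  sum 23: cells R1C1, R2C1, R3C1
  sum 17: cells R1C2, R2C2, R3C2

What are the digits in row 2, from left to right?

8 1

16 in 2 cells must be {7,9}; 23 in 3 cells must be {6,8,9}.
The 16 across and the 23 down share only 9, so R3C1 = 9.
R3C2 = 16 − 9 = 7 completes the 16 across.
Nothing is forced directly, so branch on R1C1, whose candidates are 6 or 8. If R1C1 = 8: then R1C2 would have to be in {7} for the 15 across but in {1,2,4,6,8,9} for the 17 down — contradiction. So R1C1 = 6.
R1C2 = 15 − 6 = 9 completes the 15 across.
R2C1 = 23 − 15 = 8 completes the 23 down.
R2C2 = 9 − 8 = 1 completes the 9 across.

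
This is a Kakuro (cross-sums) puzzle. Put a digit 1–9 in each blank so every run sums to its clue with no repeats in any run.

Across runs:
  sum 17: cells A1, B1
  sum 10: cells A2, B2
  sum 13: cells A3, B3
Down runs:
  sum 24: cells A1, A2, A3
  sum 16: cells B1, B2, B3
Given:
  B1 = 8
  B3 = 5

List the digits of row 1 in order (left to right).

9 8

17 in 2 cells must be {8,9}; 24 in 3 cells must be {7,8,9}.
A1 = 17 − 8 = 9 completes the 17 across.
B2 = 16 − 13 = 3 completes the 16 down.
A3 = 13 − 5 = 8 completes the 13 across.
A2 = 10 − 3 = 7 completes the 10 across.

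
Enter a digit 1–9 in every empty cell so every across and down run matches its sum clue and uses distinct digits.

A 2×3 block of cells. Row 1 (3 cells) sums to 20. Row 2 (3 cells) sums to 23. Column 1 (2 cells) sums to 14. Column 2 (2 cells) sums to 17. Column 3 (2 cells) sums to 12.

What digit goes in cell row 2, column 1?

23 in 3 cells must be {6,8,9}; 17 in 2 cells must be {8,9}.
Nothing is forced directly, so branch on (1,2), whose candidates are 8 or 9. If (1,2) = 8: that forces (2,2) = 9, (2,3) = 8, after which (1,3) would have to be in {3,5,7,9} for the 20 across but in {4} for the 12 down — contradiction. So (1,2) = 9.
(2,2) = 17 − 9 = 8 completes the 17 down.
Given what's placed, (2,3) must be 9 to fit the 23 across and 12 down.
(1,3) = 12 − 9 = 3 completes the 12 down.
(2,1) = 23 − 17 = 6 completes the 23 across.
(1,1) = 20 − 12 = 8 completes the 20 across.

6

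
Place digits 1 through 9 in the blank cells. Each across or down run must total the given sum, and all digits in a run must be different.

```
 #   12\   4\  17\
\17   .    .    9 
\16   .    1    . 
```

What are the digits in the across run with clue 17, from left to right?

4 in 2 cells must be {1,3}; 17 in 2 cells must be {8,9}.
R1C2 = 4 − 1 = 3 completes the 4 down.
R2C3 = 17 − 9 = 8 completes the 17 down.
R1C1 = 17 − 12 = 5 completes the 17 across.
R2C1 = 16 − 9 = 7 completes the 16 across.

5 3 9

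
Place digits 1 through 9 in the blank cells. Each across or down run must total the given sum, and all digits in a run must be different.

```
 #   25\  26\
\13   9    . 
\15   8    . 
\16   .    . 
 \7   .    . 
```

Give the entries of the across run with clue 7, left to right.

16 in 2 cells must be {7,9}.
R1C2 = 13 − 9 = 4 completes the 13 across.
R2C2 = 15 − 8 = 7 completes the 15 across.
Given what's placed, R3C1 must be 7 to fit the 16 across and 25 down.
R3C2 = 16 − 7 = 9 completes the 16 across.
R4C1 = 25 − 24 = 1 completes the 25 down.
R4C2 = 7 − 1 = 6 completes the 7 across.

1 6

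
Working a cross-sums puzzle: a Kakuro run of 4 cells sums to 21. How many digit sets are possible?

11

4 distinct digits from 1–9 sum between 10 and 30.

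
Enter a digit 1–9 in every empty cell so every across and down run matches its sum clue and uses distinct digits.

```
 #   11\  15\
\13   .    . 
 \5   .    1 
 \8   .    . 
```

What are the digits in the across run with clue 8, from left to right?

2 6

R2C1 = 5 − 1 = 4 completes the 5 across.
No cell is forced outright now. R1C1 can only be 5 or 6 (the digits allowed by both its 13 across and its 11 down). If R1C1 = 6: then R1C2 would have to be in {7} for the 13 across but in {5,6,8,9} for the 15 down — contradiction. So R1C1 = 5.
R1C2 = 13 − 5 = 8 completes the 13 across.
R3C1 = 11 − 9 = 2 completes the 11 down.
R3C2 = 8 − 2 = 6 completes the 8 across.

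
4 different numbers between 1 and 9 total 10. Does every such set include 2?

Yes

The only way to make 10 from 4 distinct digits is {1,2,3,4}, which contains 2.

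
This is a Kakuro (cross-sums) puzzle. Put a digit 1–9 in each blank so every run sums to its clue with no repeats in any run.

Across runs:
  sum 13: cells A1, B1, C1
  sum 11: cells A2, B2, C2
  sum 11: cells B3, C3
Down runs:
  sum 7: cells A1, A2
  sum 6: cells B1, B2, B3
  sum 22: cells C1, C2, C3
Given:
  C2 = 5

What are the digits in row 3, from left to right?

6 in 3 cells must be {1,2,3}.
B2 = 2: the only remaining digit allowed by both the 11 across and the 6 down.
B3 = 3: the only remaining digit allowed by both the 11 across and the 6 down.
C3 = 11 − 3 = 8 completes the 11 across.
B1 = 6 − 5 = 1 completes the 6 down.
C1 = 22 − 13 = 9 completes the 22 down.
A2 = 11 − 7 = 4 completes the 11 across.
A1 = 13 − 10 = 3 completes the 13 across.

3 8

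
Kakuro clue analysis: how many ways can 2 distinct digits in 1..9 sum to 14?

2 distinct digits from 1–9 sum between 3 and 17.
Enumerating: {5,9}, {6,8}.

2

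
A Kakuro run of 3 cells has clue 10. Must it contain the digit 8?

Counterexample: {1,2,7} sums to 10 without using 8.

No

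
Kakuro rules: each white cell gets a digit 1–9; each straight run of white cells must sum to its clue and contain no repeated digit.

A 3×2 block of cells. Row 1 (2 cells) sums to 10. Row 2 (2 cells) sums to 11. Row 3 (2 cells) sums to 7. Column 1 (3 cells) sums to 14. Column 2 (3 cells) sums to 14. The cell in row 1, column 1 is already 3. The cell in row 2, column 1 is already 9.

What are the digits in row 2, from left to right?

(1,2) = 10 − 3 = 7 completes the 10 across.
(2,2) = 11 − 9 = 2 completes the 11 across.
(3,1) = 14 − 12 = 2 completes the 14 down.
(3,2) = 7 − 2 = 5 completes the 7 across.

9, 2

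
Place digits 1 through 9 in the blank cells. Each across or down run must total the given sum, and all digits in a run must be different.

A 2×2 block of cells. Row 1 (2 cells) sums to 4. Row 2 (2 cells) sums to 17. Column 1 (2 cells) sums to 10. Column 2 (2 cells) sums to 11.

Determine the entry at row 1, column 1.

4 in 2 cells must be {1,3}; 17 in 2 cells must be {8,9}.
The 4 across and the 11 down share only 3, so (1,2) = 3.
(2,2) = 11 − 3 = 8 completes the 11 down.
(1,1) = 4 − 3 = 1 completes the 4 across.
(2,1) = 17 − 8 = 9 completes the 17 across.

1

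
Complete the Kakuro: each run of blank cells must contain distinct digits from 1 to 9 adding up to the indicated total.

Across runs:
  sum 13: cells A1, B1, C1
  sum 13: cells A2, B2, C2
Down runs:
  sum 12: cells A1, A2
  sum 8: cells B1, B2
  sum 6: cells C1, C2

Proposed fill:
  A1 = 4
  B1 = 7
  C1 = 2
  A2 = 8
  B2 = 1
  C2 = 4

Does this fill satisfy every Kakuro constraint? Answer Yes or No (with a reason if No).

Across: 4+7+2=13; 8+1+4=13. Down: 4+8=12; 7+1=8; 2+4=6. No digit repeats within any run.

Yes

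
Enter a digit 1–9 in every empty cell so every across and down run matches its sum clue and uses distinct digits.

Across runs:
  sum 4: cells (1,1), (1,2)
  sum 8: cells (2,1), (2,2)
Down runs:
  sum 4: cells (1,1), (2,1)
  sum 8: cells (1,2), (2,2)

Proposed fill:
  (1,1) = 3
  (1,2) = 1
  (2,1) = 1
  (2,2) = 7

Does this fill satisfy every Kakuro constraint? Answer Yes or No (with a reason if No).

Across: 3+1=4; 1+7=8. Down: 3+1=4; 1+7=8. No digit repeats within any run.

Yes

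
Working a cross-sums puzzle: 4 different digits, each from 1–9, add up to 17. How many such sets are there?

9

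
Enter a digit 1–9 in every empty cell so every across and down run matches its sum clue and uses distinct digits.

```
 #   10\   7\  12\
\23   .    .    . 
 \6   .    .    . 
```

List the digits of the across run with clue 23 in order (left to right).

23 in 3 cells must be {6,8,9}; 6 in 3 cells must be {1,2,3}.
The 23 across and the 7 down share only 6, so R1C2 = 6.
R2C2 = 7 − 6 = 1 completes the 7 down.
Given what's placed, R2C3 must be 3 to fit the 6 across and 12 down.
R1C3 = 12 − 3 = 9 completes the 12 down.
R2C1 = 6 − 4 = 2 completes the 6 across.
R1C1 = 23 − 15 = 8 completes the 23 across.

8 6 9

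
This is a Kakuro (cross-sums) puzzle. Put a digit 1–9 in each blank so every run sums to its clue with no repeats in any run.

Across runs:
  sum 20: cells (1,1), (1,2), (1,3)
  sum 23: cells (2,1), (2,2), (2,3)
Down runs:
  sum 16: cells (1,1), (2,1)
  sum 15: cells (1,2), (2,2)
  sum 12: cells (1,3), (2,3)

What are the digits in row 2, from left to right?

9, 6, 8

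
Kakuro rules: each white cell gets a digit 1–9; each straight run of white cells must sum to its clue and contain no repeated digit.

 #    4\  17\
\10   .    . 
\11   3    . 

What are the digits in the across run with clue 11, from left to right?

3 8

4 in 2 cells must be {1,3}; 17 in 2 cells must be {8,9}.
R1C1 = 4 − 3 = 1 completes the 4 down.
R1C2 = 10 − 1 = 9 completes the 10 across.
R2C2 = 11 − 3 = 8 completes the 11 across.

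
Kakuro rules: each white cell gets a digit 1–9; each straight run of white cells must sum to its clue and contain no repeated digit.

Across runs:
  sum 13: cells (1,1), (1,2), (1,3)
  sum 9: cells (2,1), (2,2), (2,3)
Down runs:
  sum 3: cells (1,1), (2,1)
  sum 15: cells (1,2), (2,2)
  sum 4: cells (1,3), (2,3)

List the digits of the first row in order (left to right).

1 9 3

3 in 2 cells must be {1,2}; 4 in 2 cells must be {1,3}.
The 9 across and the 15 down share only 6, so (2,2) = 6.
Given what's placed, (2,3) must be 1 to fit the 9 across and 4 down.
(1,2) = 15 − 6 = 9 completes the 15 down.
(1,3) = 4 − 1 = 3 completes the 4 down.
(2,1) = 9 − 7 = 2 completes the 9 across.
(1,1) = 13 − 12 = 1 completes the 13 across.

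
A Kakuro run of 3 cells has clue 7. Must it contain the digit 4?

The only way to make 7 from 3 distinct digits is {1,2,4}, which contains 4.

Yes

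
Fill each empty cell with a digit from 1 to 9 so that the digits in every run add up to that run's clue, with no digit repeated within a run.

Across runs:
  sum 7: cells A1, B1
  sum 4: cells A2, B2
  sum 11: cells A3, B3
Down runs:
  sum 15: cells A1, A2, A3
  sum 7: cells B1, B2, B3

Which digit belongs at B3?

4

4 in 2 cells must be {1,3}; 7 in 3 cells must be {1,2,4}.
The 4 across and the 7 down share only 1, so B2 = 1.
A2 = 4 − 1 = 3 completes the 4 across.
Nothing is forced directly, so branch on A1, whose candidates are 4 or 5. If A1 = 4: then B1 would have to be in {3} for the 7 across but in {2,4} for the 7 down — contradiction. So A1 = 5.
B1 = 7 − 5 = 2 completes the 7 across.
A3 = 15 − 8 = 7 completes the 15 down.
B3 = 11 − 7 = 4 completes the 11 across.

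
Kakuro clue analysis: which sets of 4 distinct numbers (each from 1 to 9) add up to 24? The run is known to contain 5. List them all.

4 distinct digits from 1–9 sum between 10 and 30.
Keeping only sets containing 5.

{2,5,8,9}; {3,5,7,9}; {4,5,6,9}; {4,5,7,8}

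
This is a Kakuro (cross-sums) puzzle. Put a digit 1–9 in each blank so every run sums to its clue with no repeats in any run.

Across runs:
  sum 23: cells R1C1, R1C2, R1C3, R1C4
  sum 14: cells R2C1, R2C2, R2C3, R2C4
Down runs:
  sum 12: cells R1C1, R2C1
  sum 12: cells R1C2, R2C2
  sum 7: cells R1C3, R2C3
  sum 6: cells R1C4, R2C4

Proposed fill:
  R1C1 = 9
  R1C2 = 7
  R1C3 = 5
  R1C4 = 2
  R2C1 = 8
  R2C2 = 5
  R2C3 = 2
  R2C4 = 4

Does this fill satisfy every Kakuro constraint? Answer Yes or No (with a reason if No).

No — the across run R2C1–R2C4 sums to 19, not 14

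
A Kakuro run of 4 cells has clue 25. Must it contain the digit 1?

Counterexample: {2,6,8,9} sums to 25 without using 1.

No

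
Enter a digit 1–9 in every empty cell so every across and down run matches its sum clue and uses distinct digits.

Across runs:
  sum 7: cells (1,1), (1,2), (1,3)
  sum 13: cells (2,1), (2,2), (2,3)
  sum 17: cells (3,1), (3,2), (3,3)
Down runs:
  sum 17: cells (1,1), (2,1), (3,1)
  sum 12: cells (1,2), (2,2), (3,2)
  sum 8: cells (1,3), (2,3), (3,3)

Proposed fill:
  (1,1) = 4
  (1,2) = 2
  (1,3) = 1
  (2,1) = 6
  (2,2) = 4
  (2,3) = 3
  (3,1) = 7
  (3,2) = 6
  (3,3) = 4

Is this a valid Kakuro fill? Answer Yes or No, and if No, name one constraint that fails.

Across: 4+2+1=7; 6+4+3=13; 7+6+4=17. Down: 4+6+7=17; 2+4+6=12; 1+3+4=8. No digit repeats within any run.

Yes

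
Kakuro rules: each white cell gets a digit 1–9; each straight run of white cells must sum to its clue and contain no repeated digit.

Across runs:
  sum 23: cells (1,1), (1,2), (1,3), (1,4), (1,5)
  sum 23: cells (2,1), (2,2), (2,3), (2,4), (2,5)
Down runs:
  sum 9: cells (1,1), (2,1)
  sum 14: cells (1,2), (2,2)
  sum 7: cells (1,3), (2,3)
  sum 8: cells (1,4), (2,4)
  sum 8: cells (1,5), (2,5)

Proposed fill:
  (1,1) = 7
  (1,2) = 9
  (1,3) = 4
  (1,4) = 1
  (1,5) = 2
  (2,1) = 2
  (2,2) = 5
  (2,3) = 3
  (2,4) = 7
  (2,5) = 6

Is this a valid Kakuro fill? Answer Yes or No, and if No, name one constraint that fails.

Yes

Across: 7+9+4+1+2=23; 2+5+3+7+6=23. Down: 7+2=9; 9+5=14; 4+3=7; 1+7=8; 2+6=8. No digit repeats within any run.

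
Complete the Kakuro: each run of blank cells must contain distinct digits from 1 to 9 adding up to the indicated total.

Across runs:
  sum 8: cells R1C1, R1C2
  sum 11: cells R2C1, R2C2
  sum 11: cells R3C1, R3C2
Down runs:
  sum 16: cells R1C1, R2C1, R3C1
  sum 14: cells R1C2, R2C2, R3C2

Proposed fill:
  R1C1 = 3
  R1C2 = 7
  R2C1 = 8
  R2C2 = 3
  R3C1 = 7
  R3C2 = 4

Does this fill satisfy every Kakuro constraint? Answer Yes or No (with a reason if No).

No — the across run R1C1–R1C2 sums to 10, not 8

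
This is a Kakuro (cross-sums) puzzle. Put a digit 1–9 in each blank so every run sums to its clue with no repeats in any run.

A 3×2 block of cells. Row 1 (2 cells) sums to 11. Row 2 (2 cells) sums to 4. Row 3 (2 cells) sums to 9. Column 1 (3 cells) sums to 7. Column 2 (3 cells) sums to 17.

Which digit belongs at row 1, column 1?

4 in 2 cells must be {1,3}; 7 in 3 cells must be {1,2,4}.
The 4 across and the 7 down share only 1, so (2,1) = 1.
(2,2) = 4 − 1 = 3 completes the 4 across.
Nothing is forced directly, so branch on (1,1), whose candidates are 2 or 4. If (1,1) = 4: then (1,2) would have to be in {7} for the 11 across but in {5,6,8,9} for the 17 down — contradiction. So (1,1) = 2.
(1,2) = 11 − 2 = 9 completes the 11 across.
(3,1) = 7 − 3 = 4 completes the 7 down.
(3,2) = 9 − 4 = 5 completes the 9 across.

2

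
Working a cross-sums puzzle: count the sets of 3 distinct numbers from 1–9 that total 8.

3 distinct digits from 1–9 sum between 6 and 24.
Enumerating: {1,2,5}, {1,3,4}.

2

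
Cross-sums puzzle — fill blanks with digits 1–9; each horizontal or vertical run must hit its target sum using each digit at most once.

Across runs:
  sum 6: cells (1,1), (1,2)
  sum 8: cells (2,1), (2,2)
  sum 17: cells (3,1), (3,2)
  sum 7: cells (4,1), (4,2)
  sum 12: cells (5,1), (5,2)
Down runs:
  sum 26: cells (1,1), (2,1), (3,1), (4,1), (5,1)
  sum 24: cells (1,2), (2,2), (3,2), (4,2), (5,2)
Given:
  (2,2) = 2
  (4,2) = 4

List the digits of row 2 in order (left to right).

17 in 2 cells must be {8,9}.
(2,1) = 8 − 2 = 6 completes the 8 across.

6 2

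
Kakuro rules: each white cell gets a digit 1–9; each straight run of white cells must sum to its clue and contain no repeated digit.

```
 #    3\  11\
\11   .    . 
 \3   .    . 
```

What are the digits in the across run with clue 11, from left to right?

2 9

3 in 2 cells must be {1,2}.
The 11 across and the 3 down share only 2, so R1C1 = 2.
R1C2 = 11 − 2 = 9 completes the 11 across.
R2C1 = 3 − 2 = 1 completes the 3 down.
R2C2 = 3 − 1 = 2 completes the 3 across.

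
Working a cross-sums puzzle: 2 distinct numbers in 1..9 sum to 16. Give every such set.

2 distinct digits from 1–9 sum between 3 and 17.
Only one set works: {7,9}.

{7,9}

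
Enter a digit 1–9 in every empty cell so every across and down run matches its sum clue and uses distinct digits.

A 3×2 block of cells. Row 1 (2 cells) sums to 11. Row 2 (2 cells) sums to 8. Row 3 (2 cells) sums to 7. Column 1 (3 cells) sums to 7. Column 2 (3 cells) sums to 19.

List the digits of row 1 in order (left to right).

2 9

7 in 3 cells must be {1,2,4}.
Nothing is forced directly, so branch on (1,1), whose candidates are 2 or 4. If (1,1) = 4: that forces (1,2) = 7, (2,2) = 3, after which (3,2) would have to be in {1,2,3,4,5,6} for the 7 across but in {9} for the 19 down — contradiction. So (1,1) = 2.
(1,2) = 11 − 2 = 9 completes the 11 across.
Given what's placed, (2,1) must be 1 to fit the 8 across and 7 down.
(2,2) = 8 − 1 = 7 completes the 8 across.
(3,1) = 7 − 3 = 4 completes the 7 down.
(3,2) = 7 − 4 = 3 completes the 7 across.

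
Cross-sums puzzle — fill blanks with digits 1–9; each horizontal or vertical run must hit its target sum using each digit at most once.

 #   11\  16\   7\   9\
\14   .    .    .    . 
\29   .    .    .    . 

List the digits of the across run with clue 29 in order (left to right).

29 in 4 cells must be {5,7,8,9}; 16 in 2 cells must be {7,9}.
Only 7 fits R1C2 under both its across sum 14 and down sum 16.
R2C2 = 16 − 7 = 9 completes the 16 down.
Given what's placed, R2C3 must be 5 to fit the 29 across and 7 down.
R1C3 = 7 − 5 = 2 completes the 7 down.
R1C1 = 4: the only remaining digit allowed by both the 14 across and the 11 down.
R1C4 = 14 − 13 = 1 completes the 14 across.
R2C1 = 11 − 4 = 7 completes the 11 down.
R2C4 = 29 − 21 = 8 completes the 29 across.

7 9 5 8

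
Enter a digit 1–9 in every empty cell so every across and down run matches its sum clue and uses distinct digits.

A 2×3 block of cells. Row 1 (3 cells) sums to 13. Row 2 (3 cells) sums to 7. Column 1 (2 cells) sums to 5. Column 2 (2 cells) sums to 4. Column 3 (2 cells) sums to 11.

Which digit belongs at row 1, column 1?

1

7 in 3 cells must be {1,2,4}; 4 in 2 cells must be {1,3}.
The 7 across and the 4 down share only 1, so (2,2) = 1.
(1,2) = 4 − 1 = 3 completes the 4 down.
Nothing is forced directly, so branch on (2,1), whose candidates are 2 or 4. If (2,1) = 2: then (1,1) would have to be in {1,2,4,6,8,9} for the 13 across but in {3} for the 5 down — contradiction. So (2,1) = 4.
(1,1) = 5 − 4 = 1 completes the 5 down.
(1,3) = 13 − 4 = 9 completes the 13 across.
(2,3) = 7 − 5 = 2 completes the 7 across.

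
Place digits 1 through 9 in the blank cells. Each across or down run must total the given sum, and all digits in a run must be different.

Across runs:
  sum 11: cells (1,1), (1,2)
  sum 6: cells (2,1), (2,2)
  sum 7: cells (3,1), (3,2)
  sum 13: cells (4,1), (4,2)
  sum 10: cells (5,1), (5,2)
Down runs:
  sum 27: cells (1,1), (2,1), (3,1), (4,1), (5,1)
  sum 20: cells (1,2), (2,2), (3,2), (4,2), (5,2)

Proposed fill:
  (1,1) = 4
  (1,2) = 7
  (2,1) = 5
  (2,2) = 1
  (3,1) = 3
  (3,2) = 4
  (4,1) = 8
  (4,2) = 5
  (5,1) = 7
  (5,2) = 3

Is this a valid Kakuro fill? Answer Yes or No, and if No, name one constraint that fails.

Yes

Across: 4+7=11; 5+1=6; 3+4=7; 8+5=13; 7+3=10. Down: 4+5+3+8+7=27; 7+1+4+5+3=20. No digit repeats within any run.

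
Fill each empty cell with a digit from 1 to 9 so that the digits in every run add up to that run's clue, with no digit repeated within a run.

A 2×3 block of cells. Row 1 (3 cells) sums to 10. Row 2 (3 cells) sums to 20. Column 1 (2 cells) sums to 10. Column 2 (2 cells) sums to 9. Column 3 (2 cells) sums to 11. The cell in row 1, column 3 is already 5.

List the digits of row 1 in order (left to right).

(2,3) = 11 − 5 = 6 completes the 11 down.
Given what's placed, (2,1) must be 9 to fit the 20 across and 10 down.
(2,2) = 20 − 15 = 5 completes the 20 across.
(1,1) = 10 − 9 = 1 completes the 10 down.
(1,2) = 10 − 6 = 4 completes the 10 across.

1 4 5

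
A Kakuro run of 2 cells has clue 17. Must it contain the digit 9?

Yes

The only way to make 17 from 2 distinct digits is {8,9}, which contains 9.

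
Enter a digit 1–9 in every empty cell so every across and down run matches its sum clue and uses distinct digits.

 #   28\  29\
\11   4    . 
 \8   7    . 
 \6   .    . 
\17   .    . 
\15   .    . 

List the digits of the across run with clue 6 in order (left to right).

17 in 2 cells must be {8,9}.
R1C2 = 11 − 4 = 7 completes the 11 across.
R2C2 = 8 − 7 = 1 completes the 8 across.
R3C2 = 4: the only remaining digit allowed by both the 6 across and the 29 down.
R3C1 = 6 − 4 = 2 completes the 6 across.

2 4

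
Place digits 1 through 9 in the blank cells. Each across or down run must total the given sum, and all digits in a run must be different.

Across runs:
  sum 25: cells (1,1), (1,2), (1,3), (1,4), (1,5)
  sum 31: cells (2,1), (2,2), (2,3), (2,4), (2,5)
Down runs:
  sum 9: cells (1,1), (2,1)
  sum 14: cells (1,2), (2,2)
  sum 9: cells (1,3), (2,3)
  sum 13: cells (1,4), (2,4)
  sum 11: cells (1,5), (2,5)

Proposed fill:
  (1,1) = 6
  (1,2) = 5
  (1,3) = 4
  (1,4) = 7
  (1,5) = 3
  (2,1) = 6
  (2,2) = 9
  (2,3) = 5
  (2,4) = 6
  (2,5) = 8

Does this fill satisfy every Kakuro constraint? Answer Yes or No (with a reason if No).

No — the down run (1,1)–(2,1) sums to 12, not 9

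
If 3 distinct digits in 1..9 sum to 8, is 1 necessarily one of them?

Yes

Every partition of 8 into 3 distinct digits includes 1: {1,2,5}, {1,3,4}.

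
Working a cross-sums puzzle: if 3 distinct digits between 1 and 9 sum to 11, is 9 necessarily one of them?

No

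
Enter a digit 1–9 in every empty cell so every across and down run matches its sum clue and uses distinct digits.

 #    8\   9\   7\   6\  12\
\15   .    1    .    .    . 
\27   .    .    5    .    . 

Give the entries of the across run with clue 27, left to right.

15 in 5 cells must be {1,2,3,4,5}.
R1C3 = 7 − 5 = 2 completes the 7 down.
R2C2 = 9 − 1 = 8 completes the 9 down.
Nothing is forced directly, so branch on R1C1, whose candidates are 3 or 5. If R1C1 = 3: then R2C1 would have to be in {1,2,3,4,6,7,9} for the 27 across but in {5} for the 8 down — contradiction. So R1C1 = 5.
Given what's placed, R1C4 must be 4 to fit the 15 across and 6 down.
R1C5 = 15 − 12 = 3 completes the 15 across.
R2C1 = 8 − 5 = 3 completes the 8 down.
R2C4 = 6 − 4 = 2 completes the 6 down.
R2C5 = 27 − 18 = 9 completes the 27 across.

3 8 5 2 9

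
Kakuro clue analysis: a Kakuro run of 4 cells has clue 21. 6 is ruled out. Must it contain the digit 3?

No

Counterexample: {1,4,7,9} sums to 21 under that restriction without using 3.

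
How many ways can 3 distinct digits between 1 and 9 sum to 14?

3 distinct digits from 1–9 sum between 6 and 24.

8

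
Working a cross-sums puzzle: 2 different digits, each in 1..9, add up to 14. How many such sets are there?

2 distinct digits from 1–9 sum between 3 and 17.
Enumerating: {5,9}, {6,8}.

2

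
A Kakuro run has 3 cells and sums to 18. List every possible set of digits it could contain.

3 distinct digits from 1–9 sum between 6 and 24.

{1,8,9}; {2,7,9}; {3,6,9}; {3,7,8}; {4,5,9}; {4,6,8}; {5,6,7}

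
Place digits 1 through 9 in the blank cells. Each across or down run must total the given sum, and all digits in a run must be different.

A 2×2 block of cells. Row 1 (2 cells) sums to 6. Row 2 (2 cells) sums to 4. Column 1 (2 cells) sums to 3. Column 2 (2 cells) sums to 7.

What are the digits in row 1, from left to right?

4 in 2 cells must be {1,3}; 3 in 2 cells must be {1,2}.
The 4 across and the 3 down share only 1, so (2,1) = 1.
(2,2) = 4 − 1 = 3 completes the 4 across.
(1,1) = 3 − 1 = 2 completes the 3 down.
(1,2) = 6 − 2 = 4 completes the 6 across.

2 4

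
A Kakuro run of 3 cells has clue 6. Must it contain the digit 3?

The only way to make 6 from 3 distinct digits is {1,2,3}, which contains 3.

Yes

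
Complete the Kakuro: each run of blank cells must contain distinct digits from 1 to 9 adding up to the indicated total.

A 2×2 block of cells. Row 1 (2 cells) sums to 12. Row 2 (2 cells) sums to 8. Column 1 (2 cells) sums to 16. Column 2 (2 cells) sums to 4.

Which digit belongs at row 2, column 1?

16 in 2 cells must be {7,9}; 4 in 2 cells must be {1,3}.
The 12 across and the 4 down share only 3, so (1,2) = 3.
The 8 across and the 16 down share only 7, so (2,1) = 7.
(2,2) = 8 − 7 = 1 completes the 8 across.
(1,1) = 12 − 3 = 9 completes the 12 across.

7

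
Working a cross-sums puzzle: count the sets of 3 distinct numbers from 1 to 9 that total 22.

3 distinct digits from 1–9 sum between 6 and 24.
Enumerating: {5,8,9}, {6,7,9}.

2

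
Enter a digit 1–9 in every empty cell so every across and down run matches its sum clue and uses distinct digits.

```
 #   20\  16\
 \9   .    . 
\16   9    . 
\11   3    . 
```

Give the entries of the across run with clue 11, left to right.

3 8

16 in 2 cells must be {7,9}.
R1C1 = 20 − 12 = 8 completes the 20 down.
R1C2 = 9 − 8 = 1 completes the 9 across.
R2C2 = 16 − 9 = 7 completes the 16 across.
R3C2 = 11 − 3 = 8 completes the 11 across.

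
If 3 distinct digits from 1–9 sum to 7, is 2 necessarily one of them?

Yes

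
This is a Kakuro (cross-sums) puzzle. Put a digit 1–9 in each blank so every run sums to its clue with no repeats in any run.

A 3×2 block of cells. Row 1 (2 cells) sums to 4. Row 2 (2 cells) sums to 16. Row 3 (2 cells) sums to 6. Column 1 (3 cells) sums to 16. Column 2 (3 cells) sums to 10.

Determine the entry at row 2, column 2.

4 in 2 cells must be {1,3}; 16 in 2 cells must be {7,9}.
The 16 across and the 10 down share only 7, so (2,2) = 7.
Given what's placed, (1,2) must be 1 to fit the 4 across and 10 down.
(2,1) = 16 − 7 = 9 completes the 16 across.
(3,2) = 10 − 8 = 2 completes the 10 down.
(1,1) = 4 − 1 = 3 completes the 4 across.
(3,1) = 6 − 2 = 4 completes the 6 across.

7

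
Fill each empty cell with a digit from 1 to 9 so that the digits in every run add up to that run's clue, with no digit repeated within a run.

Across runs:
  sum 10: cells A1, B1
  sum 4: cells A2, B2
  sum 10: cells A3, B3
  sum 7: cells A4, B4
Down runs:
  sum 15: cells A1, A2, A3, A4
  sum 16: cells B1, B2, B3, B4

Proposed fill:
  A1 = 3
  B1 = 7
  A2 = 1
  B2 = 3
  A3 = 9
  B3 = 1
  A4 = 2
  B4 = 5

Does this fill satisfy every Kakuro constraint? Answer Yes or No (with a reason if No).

Yes

Across: 3+7=10; 1+3=4; 9+1=10; 2+5=7. Down: 3+1+9+2=15; 7+3+1+5=16. No digit repeats within any run.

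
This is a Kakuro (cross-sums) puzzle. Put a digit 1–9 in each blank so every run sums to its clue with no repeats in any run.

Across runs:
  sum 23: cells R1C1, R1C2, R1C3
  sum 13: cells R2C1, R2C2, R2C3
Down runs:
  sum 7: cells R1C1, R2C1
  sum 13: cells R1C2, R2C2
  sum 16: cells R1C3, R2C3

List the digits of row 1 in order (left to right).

6 8 9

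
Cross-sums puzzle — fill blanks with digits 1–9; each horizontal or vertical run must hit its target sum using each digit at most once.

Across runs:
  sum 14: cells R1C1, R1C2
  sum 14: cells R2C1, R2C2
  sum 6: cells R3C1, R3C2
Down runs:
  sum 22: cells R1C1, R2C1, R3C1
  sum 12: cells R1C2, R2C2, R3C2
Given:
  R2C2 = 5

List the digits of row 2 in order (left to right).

9 5

Given what's placed, R1C2 must be 6 to fit the 14 across and 12 down.
R2C1 = 14 − 5 = 9 completes the 14 across.
Given what's placed, R3C1 must be 5 to fit the 6 across and 22 down.
R3C2 = 6 − 5 = 1 completes the 6 across.
R1C1 = 14 − 6 = 8 completes the 14 across.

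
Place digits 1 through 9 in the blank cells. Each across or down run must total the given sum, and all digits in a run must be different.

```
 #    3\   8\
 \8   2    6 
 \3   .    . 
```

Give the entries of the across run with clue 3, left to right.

1 2

3 in 2 cells must be {1,2}.
R2C1 = 3 − 2 = 1 completes the 3 down.
R2C2 = 3 − 1 = 2 completes the 3 across.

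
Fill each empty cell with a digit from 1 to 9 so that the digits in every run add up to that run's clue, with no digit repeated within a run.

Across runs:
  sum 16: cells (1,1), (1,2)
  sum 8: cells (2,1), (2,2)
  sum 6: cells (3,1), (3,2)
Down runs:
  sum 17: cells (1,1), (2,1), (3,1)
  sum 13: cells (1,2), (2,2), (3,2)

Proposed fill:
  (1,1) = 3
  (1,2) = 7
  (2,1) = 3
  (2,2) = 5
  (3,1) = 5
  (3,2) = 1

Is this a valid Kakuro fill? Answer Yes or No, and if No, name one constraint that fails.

No — the across run (1,1)–(1,2) sums to 10, not 16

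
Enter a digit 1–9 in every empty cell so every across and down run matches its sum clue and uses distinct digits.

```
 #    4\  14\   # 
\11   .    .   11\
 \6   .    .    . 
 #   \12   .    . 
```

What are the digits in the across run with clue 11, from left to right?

6 in 3 cells must be {1,2,3}; 4 in 2 cells must be {1,3}.
The 11 across and the 4 down share only 3, so R1C1 = 3.
R1C2 = 11 − 3 = 8 completes the 11 across.
R2C1 = 4 − 3 = 1 completes the 4 down.
R2C2 = 2: the only remaining digit allowed by both the 6 across and the 14 down.
R2C3 = 6 − 3 = 3 completes the 6 across.
R3C2 = 14 − 10 = 4 completes the 14 down.
R3C3 = 12 − 4 = 8 completes the 12 across.

3 8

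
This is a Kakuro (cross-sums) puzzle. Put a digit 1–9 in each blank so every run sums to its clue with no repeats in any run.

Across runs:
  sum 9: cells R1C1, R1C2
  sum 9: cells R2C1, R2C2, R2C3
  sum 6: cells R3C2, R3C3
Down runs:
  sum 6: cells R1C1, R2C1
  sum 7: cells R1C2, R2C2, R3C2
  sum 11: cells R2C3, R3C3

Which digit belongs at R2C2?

7 in 3 cells must be {1,2,4}.
Nothing is forced directly, so branch on R1C2, whose candidates are 1 or 2 or 4. If R1C2 = 1: then R1C1 would have to be in {8} for the 9 across but in {1,2,4,5} for the 6 down — contradiction. If R1C2 = 2: then R1C1 would have to be in {7} for the 9 across but in {1,2,4,5} for the 6 down — contradiction. So R1C2 = 4.
R1C1 = 9 − 4 = 5 completes the 9 across.
R2C1 = 6 − 5 = 1 completes the 6 down.
R2C2 = 2: the only remaining digit allowed by both the 9 across and the 7 down.
R2C3 = 9 − 3 = 6 completes the 9 across.
R3C2 = 7 − 6 = 1 completes the 7 down.
R3C3 = 6 − 1 = 5 completes the 6 across.

2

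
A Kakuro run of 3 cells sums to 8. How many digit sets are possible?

3 distinct digits from 1–9 sum between 6 and 24.
Enumerating: {1,2,5}, {1,3,4}.

2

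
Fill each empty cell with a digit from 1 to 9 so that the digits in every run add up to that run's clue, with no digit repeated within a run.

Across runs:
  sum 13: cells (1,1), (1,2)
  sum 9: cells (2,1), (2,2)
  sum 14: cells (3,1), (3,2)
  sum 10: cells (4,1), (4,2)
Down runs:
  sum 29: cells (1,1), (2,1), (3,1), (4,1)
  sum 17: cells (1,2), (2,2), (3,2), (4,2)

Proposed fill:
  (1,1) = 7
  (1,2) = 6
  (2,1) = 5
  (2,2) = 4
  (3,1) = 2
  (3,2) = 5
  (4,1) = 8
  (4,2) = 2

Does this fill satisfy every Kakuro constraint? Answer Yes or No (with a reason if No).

No — the down run (1,1)–(4,1) sums to 22, not 29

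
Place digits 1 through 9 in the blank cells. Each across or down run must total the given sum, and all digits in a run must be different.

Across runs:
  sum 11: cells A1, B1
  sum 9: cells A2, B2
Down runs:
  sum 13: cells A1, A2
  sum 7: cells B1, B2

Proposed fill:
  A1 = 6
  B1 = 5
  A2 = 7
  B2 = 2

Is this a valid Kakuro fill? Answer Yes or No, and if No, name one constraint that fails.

Yes

Across: 6+5=11; 7+2=9. Down: 6+7=13; 5+2=7. No digit repeats within any run.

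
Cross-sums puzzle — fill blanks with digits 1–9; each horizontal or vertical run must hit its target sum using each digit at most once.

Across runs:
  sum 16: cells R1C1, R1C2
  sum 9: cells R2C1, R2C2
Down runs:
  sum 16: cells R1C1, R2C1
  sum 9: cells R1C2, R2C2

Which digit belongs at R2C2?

2

16 in 2 cells must be {7,9}.
The 16 across and the 9 down share only 7, so R1C2 = 7.
The 9 across and the 16 down share only 7, so R2C1 = 7.
R2C2 = 9 − 7 = 2 completes the 9 across.
R1C1 = 16 − 7 = 9 completes the 16 across.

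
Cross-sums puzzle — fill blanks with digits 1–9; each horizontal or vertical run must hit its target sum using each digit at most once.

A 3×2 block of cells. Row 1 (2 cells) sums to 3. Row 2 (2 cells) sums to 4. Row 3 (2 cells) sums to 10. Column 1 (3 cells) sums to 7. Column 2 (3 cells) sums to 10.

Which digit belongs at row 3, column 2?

6

3 in 2 cells must be {1,2}; 4 in 2 cells must be {1,3}; 7 in 3 cells must be {1,2,4}.
The 4 across and the 7 down share only 1, so (2,1) = 1.
(2,2) = 4 − 1 = 3 completes the 4 across.
Given what's placed, (1,1) must be 2 to fit the 3 across and 7 down.
(1,2) = 3 − 2 = 1 completes the 3 across.
(3,1) = 7 − 3 = 4 completes the 7 down.
(3,2) = 10 − 4 = 6 completes the 10 across.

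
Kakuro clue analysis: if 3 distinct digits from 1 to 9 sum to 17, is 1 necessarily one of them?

No

Counterexample: {2,6,9} sums to 17 without using 1.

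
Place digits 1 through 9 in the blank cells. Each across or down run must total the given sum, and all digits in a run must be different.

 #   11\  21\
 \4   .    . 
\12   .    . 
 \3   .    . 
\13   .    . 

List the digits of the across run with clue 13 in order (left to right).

5, 8

4 in 2 cells must be {1,3}; 3 in 2 cells must be {1,2}; 11 in 4 cells must be {1,2,3,5}.
Only 5 fits R4C1 under both its across sum 13 and down sum 11.
R4C2 = 13 − 5 = 8 completes the 13 across.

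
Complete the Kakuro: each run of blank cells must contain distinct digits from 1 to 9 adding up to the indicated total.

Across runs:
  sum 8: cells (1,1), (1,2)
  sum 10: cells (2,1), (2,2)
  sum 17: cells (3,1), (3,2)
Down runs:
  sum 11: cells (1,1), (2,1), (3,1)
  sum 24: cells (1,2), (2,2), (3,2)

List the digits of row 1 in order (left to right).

17 in 2 cells must be {8,9}; 24 in 3 cells must be {7,8,9}.
The 8 across and the 24 down share only 7, so (1,2) = 7.
The 17 across and the 11 down share only 8, so (3,1) = 8.
(3,2) = 17 − 8 = 9 completes the 17 across.
(1,1) = 8 − 7 = 1 completes the 8 across.
(2,1) = 11 − 9 = 2 completes the 11 down.
(2,2) = 10 − 2 = 8 completes the 10 across.

1, 7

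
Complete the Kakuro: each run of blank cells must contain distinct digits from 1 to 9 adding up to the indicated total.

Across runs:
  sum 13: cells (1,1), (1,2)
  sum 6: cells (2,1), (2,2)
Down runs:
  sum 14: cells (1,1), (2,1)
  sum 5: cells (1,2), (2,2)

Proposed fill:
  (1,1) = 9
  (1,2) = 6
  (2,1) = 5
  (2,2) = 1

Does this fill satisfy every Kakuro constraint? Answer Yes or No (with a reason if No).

No — the down run (1,2)–(2,2) sums to 7, not 5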